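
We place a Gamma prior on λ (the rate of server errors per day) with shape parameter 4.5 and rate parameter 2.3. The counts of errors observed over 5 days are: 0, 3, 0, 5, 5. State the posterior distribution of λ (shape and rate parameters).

The Poisson likelihood adds the total count to the shape and the number of exposure periods to the rate. Here ∑xᵢ = 13 and n = 5, so shape 4.5→17.5 and rate 2.3→7.3.

Posterior: Gamma(shape=17.5, rate=7.3)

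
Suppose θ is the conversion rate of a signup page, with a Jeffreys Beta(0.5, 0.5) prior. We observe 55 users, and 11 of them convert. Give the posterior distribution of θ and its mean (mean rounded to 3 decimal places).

Posterior: Beta(11.5, 44.5); mean ≈ 0.205

Observing 11 successes and 44 failures updates Beta(0.5, 0.5) by adding the success and failure counts to the two shape parameters: α = 0.5+11 = 11.5, β = 0.5+44 = 44.5.
E[θ | data] = 11.5/(11.5+44.5) = 0.205.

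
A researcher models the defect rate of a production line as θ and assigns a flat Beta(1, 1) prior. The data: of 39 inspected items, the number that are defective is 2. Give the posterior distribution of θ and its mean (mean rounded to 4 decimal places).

Posterior: Beta(3, 38); mean ≈ 0.0732

The binomial likelihood is conjugate to the Beta prior: with 2 successes and 37 failures, the posterior is Beta(1+2, 1+37) = Beta(3, 38).
E[θ | data] = 3/(3+38) = 0.0732.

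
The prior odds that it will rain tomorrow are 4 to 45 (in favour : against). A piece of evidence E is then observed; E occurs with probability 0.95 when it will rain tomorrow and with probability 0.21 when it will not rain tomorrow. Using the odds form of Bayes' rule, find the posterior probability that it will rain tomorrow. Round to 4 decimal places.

Prior odds = 4/45 = 0.088889.
Likelihood ratio for E = 0.95/0.21 = 4.5238.
Posterior odds = prior odds × LR = 0.40212.
Posterior probability = odds/(1+odds) = 0.40212/1.4021 = 0.2868.

Posterior probability ≈ 0.2868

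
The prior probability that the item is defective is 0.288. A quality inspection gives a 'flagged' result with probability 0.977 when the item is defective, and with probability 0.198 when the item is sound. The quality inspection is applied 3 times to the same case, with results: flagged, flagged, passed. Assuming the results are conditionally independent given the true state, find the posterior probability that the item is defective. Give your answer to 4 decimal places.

With H the event that the item is defective, the joint likelihood of the observed sequence is P(data|H) = 0.977·0.977·0.023 = 0.021954 and P(data|¬H) = 0.198·0.198·0.802 = 0.031442.
Bayes: P(H|data) = 0.288·0.021954 / (0.288·0.021954 + 0.712·0.031442) = 0.0063228/0.028709 = 0.2202.

Posterior P(H) ≈ 0.2202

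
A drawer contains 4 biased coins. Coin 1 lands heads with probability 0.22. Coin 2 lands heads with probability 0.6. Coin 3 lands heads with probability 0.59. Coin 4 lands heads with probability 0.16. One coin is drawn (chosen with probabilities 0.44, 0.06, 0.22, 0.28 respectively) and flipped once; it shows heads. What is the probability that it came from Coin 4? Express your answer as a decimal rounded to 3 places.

Posterior probability ≈ 0.146

Tabulate prior·likelihood by source: [1] prior 0.44, lik 0.22, product 0.09680; [2] prior 0.06, lik 0.6, product 0.03600; [3] prior 0.22, lik 0.59, product 0.1298; [4] prior 0.28, lik 0.16, product 0.04480.
Normalizing constant = 0.30740; the posterior for Coin 4 is its product over the sum, 0.04480/0.30740 = 0.146.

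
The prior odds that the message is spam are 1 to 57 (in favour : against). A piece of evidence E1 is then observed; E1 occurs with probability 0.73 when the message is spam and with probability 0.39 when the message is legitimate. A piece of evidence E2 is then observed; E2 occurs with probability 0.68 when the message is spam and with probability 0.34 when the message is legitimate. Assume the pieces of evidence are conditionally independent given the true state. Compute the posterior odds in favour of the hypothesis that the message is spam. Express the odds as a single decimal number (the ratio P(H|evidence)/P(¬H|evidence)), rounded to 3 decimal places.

Posterior odds ≈ 0.066

Prior odds = 1/57 = 0.017544.
Likelihood ratio for E1 = 0.73/0.39 = 1.8718.
Likelihood ratio for E2 = 0.68/0.34 = 2.0000.
Posterior odds = prior odds × LR₁ × LR₂ = 0.065677.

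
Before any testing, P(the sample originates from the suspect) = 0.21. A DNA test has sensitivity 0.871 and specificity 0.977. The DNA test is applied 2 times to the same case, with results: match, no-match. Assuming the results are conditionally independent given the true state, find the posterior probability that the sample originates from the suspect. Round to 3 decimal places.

Posterior P(H) ≈ 0.571

Let H be the event that the sample originates from the suspect; start with P(H) = 0.21. P('match'|H) = 0.871, P('match'|¬H) = 0.023.
Update on result 1 ('match'): P(H) ← 0.871·0.2100 / (0.871·0.2100 + 0.023·0.7900) = 0.18291/0.20108 = 0.9096.
Update on result 2 ('no-match'): P(H) ← 0.129·0.9096 / (0.129·0.9096 + 0.977·0.0904) = 0.11734/0.20563 = 0.5707.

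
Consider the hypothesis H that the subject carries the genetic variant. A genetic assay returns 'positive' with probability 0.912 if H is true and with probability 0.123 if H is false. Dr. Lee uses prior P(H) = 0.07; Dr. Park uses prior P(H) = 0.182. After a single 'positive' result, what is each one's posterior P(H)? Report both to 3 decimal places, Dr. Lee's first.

P('+'|H) = 0.912, P('+'|¬H) = 0.123.
Dr. Lee: numerator 0.912·0.07 = 0.063840; evidence = 0.063840+0.123·0.93 = 0.17823; posterior = 0.358.
Dr. Park: numerator 0.912·0.182 = 0.16598; evidence = 0.16598+0.123·0.818 = 0.26660; posterior = 0.623.

Dr. Lee: 0.358; Dr. Park: 0.623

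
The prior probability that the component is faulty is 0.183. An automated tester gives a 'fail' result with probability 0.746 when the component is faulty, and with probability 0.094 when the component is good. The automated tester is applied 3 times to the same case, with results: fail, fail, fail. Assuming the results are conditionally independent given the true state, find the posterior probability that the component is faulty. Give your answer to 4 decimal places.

Posterior P(H) ≈ 0.9911

With H the event that the component is faulty, the joint likelihood of the observed sequence is P(data|H) = 0.746·0.746·0.746 = 0.41516 and P(data|¬H) = 0.094·0.094·0.094 = 0.00083058.
Bayes: P(H|data) = 0.183·0.41516 / (0.183·0.41516 + 0.817·0.00083058) = 0.075974/0.076653 = 0.9911.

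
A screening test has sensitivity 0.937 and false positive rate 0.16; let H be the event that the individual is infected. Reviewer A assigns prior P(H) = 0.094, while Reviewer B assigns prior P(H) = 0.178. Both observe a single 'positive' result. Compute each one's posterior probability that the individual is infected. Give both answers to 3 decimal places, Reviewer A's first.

The likelihood ratio for a 'positive' result is 0.937/0.16 = 5.8563.
Reviewer A: prior odds 0.094/0.906 = 0.10375; posterior odds 0.60760; posterior probability 0.378.
Reviewer B: prior odds 0.178/0.822 = 0.21655; posterior odds 1.2681; posterior probability 0.559.

Reviewer A: 0.378; Reviewer B: 0.559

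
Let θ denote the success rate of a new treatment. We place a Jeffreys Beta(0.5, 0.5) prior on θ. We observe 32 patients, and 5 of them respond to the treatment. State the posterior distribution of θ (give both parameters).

The binomial likelihood is conjugate to the Beta prior: with 5 successes and 27 failures, the posterior is Beta(0.5+5, 0.5+27) = Beta(5.5, 27.5).

Posterior: Beta(5.5, 27.5)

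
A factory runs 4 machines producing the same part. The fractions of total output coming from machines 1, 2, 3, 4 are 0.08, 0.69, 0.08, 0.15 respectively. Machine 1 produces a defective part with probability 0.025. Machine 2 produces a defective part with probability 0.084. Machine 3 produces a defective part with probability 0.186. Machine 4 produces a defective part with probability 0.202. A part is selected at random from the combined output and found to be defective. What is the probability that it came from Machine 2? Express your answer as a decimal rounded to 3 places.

P(defective|M1) = 0.025; P(defective|M2) = 0.084; P(defective|M3) = 0.186; P(defective|M4) = 0.202.
Prior × likelihood for each source: 0.08·0.025=0.002000, 0.69·0.084=0.05796, 0.08·0.186=0.01488, 0.15·0.202=0.03030. Summing gives P(defective) = 0.10514.
P(Machine 2 | defective) = 0.05796 / 0.10514 = 0.551.

Posterior probability ≈ 0.551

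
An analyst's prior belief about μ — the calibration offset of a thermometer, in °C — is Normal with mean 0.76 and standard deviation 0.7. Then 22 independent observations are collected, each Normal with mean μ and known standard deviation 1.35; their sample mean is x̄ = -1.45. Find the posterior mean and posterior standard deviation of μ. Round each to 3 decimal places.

Posterior mean ≈ -1.130; posterior SD ≈ 0.266

With known σ, the Normal prior is conjugate. Weight on the data is w = (n/σ²)/(n/σ² + 1/τ₀²) = 12.0713/(12.0713+2.04082) = 0.85539.
Posterior mean = w·x̄ + (1−w)·μ₀ = 0.85539·-1.45 + 0.14461·0.76 = -1.130. Posterior variance = 1/(12.0713+2.04082) = 0.0708609, so SD = 0.266.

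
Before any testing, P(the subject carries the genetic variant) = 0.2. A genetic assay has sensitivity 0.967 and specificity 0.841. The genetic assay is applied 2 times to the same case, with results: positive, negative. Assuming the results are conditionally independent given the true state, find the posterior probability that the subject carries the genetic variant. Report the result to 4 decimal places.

Let H be the event that the subject carries the genetic variant; start with P(H) = 0.2. P('positive'|H) = 0.967, P('positive'|¬H) = 0.159.
Update on result 1 ('positive'): P(H) ← 0.967·0.2000 / (0.967·0.2000 + 0.159·0.8000) = 0.19340/0.32060 = 0.6032.
Update on result 2 ('negative'): P(H) ← 0.033·0.6032 / (0.033·0.6032 + 0.841·0.3968) = 0.019907/0.35358 = 0.0563.

Posterior P(H) ≈ 0.0563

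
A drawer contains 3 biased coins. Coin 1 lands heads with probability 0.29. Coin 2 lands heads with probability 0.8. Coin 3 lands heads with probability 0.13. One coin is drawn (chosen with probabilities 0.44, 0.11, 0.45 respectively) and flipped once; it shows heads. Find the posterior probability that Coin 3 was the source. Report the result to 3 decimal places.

P(heads|C1) = 0.29; P(heads|C2) = 0.8; P(heads|C3) = 0.13.
Prior × likelihood for each source: 0.44·0.29=0.1276, 0.11·0.8=0.08800, 0.45·0.13=0.05850. Summing gives P(heads) = 0.27410.
P(Coin 3 | heads) = 0.05850 / 0.27410 = 0.213.

Posterior probability ≈ 0.213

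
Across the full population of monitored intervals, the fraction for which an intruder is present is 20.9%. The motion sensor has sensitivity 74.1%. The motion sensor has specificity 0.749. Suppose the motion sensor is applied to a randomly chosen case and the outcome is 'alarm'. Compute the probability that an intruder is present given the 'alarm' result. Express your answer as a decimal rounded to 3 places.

P(H | E) ≈ 0.438

Let H be the event that an intruder is present. P(H) = 0.209, so P(¬H) = 0.791. With E the 'alarm' result, P(E|H) = 0.741 and P(E|¬H) = 0.251.
P(E) = 0.741·0.209 + 0.251·0.791 = 0.15487 + 0.19854 = 0.35341.
By Bayes' theorem, P(H|E) = 0.15487 / 0.35341 = 0.438.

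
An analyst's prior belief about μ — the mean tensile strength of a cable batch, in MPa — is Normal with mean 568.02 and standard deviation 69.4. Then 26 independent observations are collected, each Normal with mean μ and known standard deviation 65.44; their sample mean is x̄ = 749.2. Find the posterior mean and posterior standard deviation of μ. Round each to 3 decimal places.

Prior precision 1/τ₀² = 1/69.4² = 0.00020763; data precision n/σ² = 26/65.44² = 0.00607137.
Posterior precision = 0.00020763 + 0.00607137 = 0.00627900, giving posterior SD = 1/√0.00627900 = 12.620.
Posterior mean = (0.00020763·568.02 + 0.00607137·749.2) / 0.00627900 = 743.209.

Posterior mean ≈ 743.209; posterior SD ≈ 12.620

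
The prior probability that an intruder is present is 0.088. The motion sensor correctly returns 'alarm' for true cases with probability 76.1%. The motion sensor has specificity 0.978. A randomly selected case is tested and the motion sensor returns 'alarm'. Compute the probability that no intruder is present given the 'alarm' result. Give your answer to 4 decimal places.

P(¬H | E) ≈ 0.2305

Write H for 'an intruder is present'. Prior odds H:¬H = 0.088/0.912 = 0.096491. For the 'alarm' outcome, the likelihood ratio is 0.761/0.022 = 34.591.
Posterior odds = 0.096491 × 34.591 = 3.3377, so P(H|E) = 3.3377/(1+3.3377) = 0.7695. Then P(¬H|E) = 1 − 0.7695 = 0.2305.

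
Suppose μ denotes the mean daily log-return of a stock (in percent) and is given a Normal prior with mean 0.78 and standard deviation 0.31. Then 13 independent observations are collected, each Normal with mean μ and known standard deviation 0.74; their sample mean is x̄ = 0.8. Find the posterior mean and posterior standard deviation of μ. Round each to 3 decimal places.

Prior precision 1/τ₀² = 1/0.31² = 10.4058; data precision n/σ² = 13/0.74² = 23.7400.
Posterior precision = 10.4058 + 23.7400 = 34.1458, giving posterior SD = 1/√34.1458 = 0.171.
Posterior mean = (10.4058·0.78 + 23.7400·0.8) / 34.1458 = 0.794.

Posterior mean ≈ 0.794; posterior SD ≈ 0.171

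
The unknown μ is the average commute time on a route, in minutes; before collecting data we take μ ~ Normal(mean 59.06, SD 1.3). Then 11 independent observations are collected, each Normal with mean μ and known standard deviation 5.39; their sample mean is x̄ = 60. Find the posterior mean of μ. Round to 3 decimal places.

Posterior mean ≈ 59.427

Prior precision 1/τ₀² = 1/1.3² = 0.591716; data precision n/σ² = 11/5.39² = 0.378630.
Posterior precision = 0.591716 + 0.378630 = 0.970346.
Posterior mean = (0.591716·59.06 + 0.378630·60) / 0.970346 = 59.427.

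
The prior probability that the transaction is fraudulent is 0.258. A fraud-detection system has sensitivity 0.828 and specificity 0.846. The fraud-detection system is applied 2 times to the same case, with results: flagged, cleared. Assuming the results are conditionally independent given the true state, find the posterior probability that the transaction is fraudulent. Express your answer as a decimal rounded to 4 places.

With H the event that the transaction is fraudulent, the joint likelihood of the observed sequence is P(data|H) = 0.828·0.172 = 0.14242 and P(data|¬H) = 0.154·0.846 = 0.13028.
Bayes: P(H|data) = 0.258·0.14242 / (0.258·0.14242 + 0.742·0.13028) = 0.036743/0.13341 = 0.2754.

Posterior P(H) ≈ 0.2754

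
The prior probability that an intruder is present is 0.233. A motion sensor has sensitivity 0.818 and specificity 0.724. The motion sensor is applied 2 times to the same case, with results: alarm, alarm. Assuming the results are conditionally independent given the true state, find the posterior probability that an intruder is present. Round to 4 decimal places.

Let H be the event that an intruder is present; start with P(H) = 0.233. P('alarm'|H) = 0.818, P('alarm'|¬H) = 0.276.
Update on result 1 ('alarm'): P(H) ← 0.818·0.2330 / (0.818·0.2330 + 0.276·0.7670) = 0.19059/0.40229 = 0.4738.
Update on result 2 ('alarm'): P(H) ← 0.818·0.4738 / (0.818·0.4738 + 0.276·0.5262) = 0.38755/0.53279 = 0.7274.

Posterior P(H) ≈ 0.7274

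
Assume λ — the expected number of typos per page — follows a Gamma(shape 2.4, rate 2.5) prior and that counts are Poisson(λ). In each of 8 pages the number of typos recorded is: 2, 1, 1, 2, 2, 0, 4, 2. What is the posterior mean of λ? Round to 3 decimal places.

Posterior mean ≈ 1.562

The Poisson likelihood adds the total count to the shape and the number of exposure periods to the rate. Here ∑xᵢ = 14 and n = 8, so shape 2.4→16.4 and rate 2.5→10.5.
Posterior mean = shape/rate = 16.4/10.5 = 1.562.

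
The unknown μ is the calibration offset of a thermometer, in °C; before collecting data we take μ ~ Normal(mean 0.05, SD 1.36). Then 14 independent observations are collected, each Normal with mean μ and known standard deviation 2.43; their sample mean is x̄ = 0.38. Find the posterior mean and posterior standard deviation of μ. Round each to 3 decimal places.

Posterior mean ≈ 0.319; posterior SD ≈ 0.586

With known σ, the Normal prior is conjugate. Weight on the data is w = (n/σ²)/(n/σ² + 1/τ₀²) = 2.37091/(2.37091+0.540657) = 0.81431.
Posterior mean = w·x̄ + (1−w)·μ₀ = 0.81431·0.38 + 0.18569·0.05 = 0.319. Posterior variance = 1/(2.37091+0.540657) = 0.343457, so SD = 0.586.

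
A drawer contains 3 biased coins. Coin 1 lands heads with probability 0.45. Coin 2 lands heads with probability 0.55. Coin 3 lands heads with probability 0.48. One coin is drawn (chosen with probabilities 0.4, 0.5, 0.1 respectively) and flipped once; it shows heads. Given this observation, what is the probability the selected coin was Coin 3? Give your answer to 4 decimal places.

P(heads|C1) = 0.45; P(heads|C2) = 0.55; P(heads|C3) = 0.48.
Prior × likelihood for each source: 0.4·0.45=0.1800, 0.5·0.55=0.2750, 0.1·0.48=0.04800. Summing gives P(heads) = 0.50300.
P(Coin 3 | heads) = 0.04800 / 0.50300 = 0.0954.

Posterior probability ≈ 0.0954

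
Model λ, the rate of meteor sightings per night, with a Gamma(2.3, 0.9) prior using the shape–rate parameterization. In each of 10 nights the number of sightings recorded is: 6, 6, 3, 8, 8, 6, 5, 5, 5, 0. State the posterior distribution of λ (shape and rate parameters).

Posterior: Gamma(shape=54.3, rate=10.9)

The Poisson likelihood adds the total count to the shape and the number of exposure periods to the rate. Here ∑xᵢ = 52 and n = 10, so shape 2.3→54.3 and rate 0.9→10.9.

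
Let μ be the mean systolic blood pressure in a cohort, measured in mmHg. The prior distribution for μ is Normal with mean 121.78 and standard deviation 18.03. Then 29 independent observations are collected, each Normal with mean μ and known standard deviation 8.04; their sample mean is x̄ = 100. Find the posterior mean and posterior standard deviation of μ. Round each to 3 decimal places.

Posterior mean ≈ 100.148; posterior SD ≈ 1.488

With known σ, the Normal prior is conjugate. Weight on the data is w = (n/σ²)/(n/σ² + 1/τ₀²) = 0.448628/(0.448628+0.00307616) = 0.99319.
Posterior mean = w·x̄ + (1−w)·μ₀ = 0.99319·100 + 0.0068101·121.78 = 100.148. Posterior variance = 1/(0.448628+0.00307616) = 2.21384, so SD = 1.488.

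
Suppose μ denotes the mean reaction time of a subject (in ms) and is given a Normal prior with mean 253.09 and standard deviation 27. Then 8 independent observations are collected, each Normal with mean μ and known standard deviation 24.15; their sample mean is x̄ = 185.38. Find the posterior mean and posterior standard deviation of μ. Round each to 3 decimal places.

With known σ, the Normal prior is conjugate. Weight on the data is w = (n/σ²)/(n/σ² + 1/τ₀²) = 0.0137169/(0.0137169+0.00137174) = 0.90909.
Posterior mean = w·x̄ + (1−w)·μ₀ = 0.90909·185.38 + 0.090912·253.09 = 191.536. Posterior variance = 1/(0.0137169+0.00137174) = 66.2751, so SD = 8.141.

Posterior mean ≈ 191.536; posterior SD ≈ 8.141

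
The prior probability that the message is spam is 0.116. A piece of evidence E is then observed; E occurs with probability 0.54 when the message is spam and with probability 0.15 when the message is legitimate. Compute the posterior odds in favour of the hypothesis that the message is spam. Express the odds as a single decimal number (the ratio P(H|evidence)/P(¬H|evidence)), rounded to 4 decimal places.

Posterior odds ≈ 0.4724

Prior odds = 0.116/(1−0.116) = 0.13122.
Likelihood ratio for E = 0.54/0.15 = 3.6000.
Posterior odds = prior odds × LR = 0.47240.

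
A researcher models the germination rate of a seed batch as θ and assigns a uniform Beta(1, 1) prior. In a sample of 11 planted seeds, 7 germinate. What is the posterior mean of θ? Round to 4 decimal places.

The binomial likelihood is conjugate to the Beta prior: with 7 successes and 4 failures, the posterior is Beta(1+7, 1+4) = Beta(8, 5).
Posterior mean = α/(α+β) = 8/13 = 0.6154.

Posterior mean ≈ 0.6154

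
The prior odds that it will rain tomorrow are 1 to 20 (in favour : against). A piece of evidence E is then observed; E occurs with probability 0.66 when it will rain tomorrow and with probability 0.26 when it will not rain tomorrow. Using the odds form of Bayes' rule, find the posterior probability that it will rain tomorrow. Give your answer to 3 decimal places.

Posterior probability ≈ 0.113

Prior odds = 1/20 = 0.050000. In log-odds, ln(0.050000) = -2.9957.
Add log likelihood ratio: ln(2.5385) = 0.93156.
Posterior log-odds = -2.0642, so posterior odds = exp(-2.0642) = 0.12692. Converting, P(H|E) = 0.12692/1.1269 = 0.113.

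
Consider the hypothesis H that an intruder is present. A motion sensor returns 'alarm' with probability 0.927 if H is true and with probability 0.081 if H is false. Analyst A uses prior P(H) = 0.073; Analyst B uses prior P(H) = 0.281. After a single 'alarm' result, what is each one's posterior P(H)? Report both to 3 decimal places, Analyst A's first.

The likelihood ratio for an 'alarm' result is 0.927/0.081 = 11.444.
Analyst A: prior odds 0.073/0.927 = 0.078749; posterior odds 0.90123; posterior probability 0.474.
Analyst B: prior odds 0.281/0.719 = 0.39082; posterior odds 4.4727; posterior probability 0.817.

Analyst A: 0.474; Analyst B: 0.817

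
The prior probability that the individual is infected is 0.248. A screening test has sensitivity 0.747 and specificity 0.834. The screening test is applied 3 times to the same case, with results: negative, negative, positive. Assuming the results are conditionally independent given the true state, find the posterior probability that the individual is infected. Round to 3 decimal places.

Posterior P(H) ≈ 0.120

Let H be the event that the individual is infected; start with P(H) = 0.248. P('positive'|H) = 0.747, P('positive'|¬H) = 0.166.
Update on result 1 ('negative'): P(H) ← 0.253·0.2480 / (0.253·0.2480 + 0.834·0.7520) = 0.062744/0.68991 = 0.0909.
Update on result 2 ('negative'): P(H) ← 0.253·0.0909 / (0.253·0.0909 + 0.834·0.9091) = 0.023009/0.78116 = 0.0295.
Update on result 3 ('positive'): P(H) ← 0.747·0.0295 / (0.747·0.0295 + 0.166·0.9705) = 0.022003/0.18311 = 0.1202.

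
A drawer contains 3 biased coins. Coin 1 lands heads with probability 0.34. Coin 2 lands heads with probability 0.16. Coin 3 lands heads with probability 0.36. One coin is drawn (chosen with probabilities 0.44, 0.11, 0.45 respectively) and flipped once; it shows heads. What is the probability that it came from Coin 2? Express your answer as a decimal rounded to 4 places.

Posterior probability ≈ 0.0535

P(heads|C1) = 0.34; P(heads|C2) = 0.16; P(heads|C3) = 0.36.
Prior × likelihood for each source: 0.44·0.34=0.1496, 0.11·0.16=0.01760, 0.45·0.36=0.1620. Summing gives P(heads) = 0.32920.
P(Coin 2 | heads) = 0.01760 / 0.32920 = 0.0535.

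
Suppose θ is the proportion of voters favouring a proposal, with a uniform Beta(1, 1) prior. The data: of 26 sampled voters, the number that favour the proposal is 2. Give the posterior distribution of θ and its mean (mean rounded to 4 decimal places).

Observing 2 successes and 24 failures updates Beta(1, 1) by adding the success and failure counts to the two shape parameters: α = 1+2 = 3, β = 1+24 = 25.
E[θ | data] = 3/(3+25) = 0.1071.

Posterior: Beta(3, 25); mean ≈ 0.1071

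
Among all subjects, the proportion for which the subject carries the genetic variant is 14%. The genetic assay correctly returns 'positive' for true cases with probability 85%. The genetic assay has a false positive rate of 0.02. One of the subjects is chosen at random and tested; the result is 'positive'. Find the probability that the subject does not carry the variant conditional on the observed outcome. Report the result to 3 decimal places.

Let H be the event that the subject carries the genetic variant. P(H) = 0.14, so P(¬H) = 0.86. With E the 'positive' result, P(E|H) = 0.85 and P(E|¬H) = 0.02.
P(E) = 0.85·0.14 + 0.02·0.86 = 0.11900 + 0.017200 = 0.13620.
By Bayes' theorem, P(H|E) = 0.11900 / 0.13620 = 0.874. Hence P(¬H|E) = 1 − 0.874 = 0.126.

P(¬H | E) ≈ 0.126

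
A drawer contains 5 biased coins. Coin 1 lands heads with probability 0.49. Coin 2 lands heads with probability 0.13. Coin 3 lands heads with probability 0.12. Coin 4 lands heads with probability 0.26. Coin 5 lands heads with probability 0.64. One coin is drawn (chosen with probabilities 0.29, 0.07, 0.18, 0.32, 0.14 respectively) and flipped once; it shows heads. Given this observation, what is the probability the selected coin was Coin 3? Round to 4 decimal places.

Posterior probability ≈ 0.0625

Tabulate prior·likelihood by source: [1] prior 0.29, lik 0.49, product 0.1421; [2] prior 0.07, lik 0.13, product 0.009100; [3] prior 0.18, lik 0.12, product 0.02160; [4] prior 0.32, lik 0.26, product 0.08320; [5] prior 0.14, lik 0.64, product 0.08960.
Normalizing constant = 0.34560; the posterior for Coin 3 is its product over the sum, 0.02160/0.34560 = 0.0625.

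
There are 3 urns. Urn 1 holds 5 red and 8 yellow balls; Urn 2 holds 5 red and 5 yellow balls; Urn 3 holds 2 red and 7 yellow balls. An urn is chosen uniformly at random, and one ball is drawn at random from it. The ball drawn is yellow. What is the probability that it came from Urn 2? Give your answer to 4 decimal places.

Posterior probability ≈ 0.2641

Tabulate prior·likelihood by source: [1] prior 0.333333, lik 0.6154, product 0.2051; [2] prior 0.333333, lik 0.5, product 0.1667; [3] prior 0.333333, lik 0.7778, product 0.2593.
Normalizing constant = 0.63105; the posterior for Urn 2 is its product over the sum, 0.1667/0.63105 = 0.2641.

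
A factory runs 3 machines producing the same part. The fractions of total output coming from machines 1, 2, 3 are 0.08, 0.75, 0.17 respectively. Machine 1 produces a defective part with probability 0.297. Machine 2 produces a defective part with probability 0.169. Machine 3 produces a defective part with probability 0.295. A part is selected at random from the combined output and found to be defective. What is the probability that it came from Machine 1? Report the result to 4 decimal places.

Tabulate prior·likelihood by source: [1] prior 0.08, lik 0.297, product 0.02376; [2] prior 0.75, lik 0.169, product 0.1268; [3] prior 0.17, lik 0.295, product 0.05015.
Normalizing constant = 0.20066; the posterior for Machine 1 is its product over the sum, 0.02376/0.20066 = 0.1184.

Posterior probability ≈ 0.1184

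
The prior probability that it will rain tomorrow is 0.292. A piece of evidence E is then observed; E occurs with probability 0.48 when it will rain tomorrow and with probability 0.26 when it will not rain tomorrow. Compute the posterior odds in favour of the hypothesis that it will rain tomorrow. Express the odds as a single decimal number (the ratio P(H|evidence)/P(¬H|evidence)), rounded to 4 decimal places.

Prior odds = 0.292/(1−0.292) = 0.41243. In log-odds, ln(0.41243) = -0.88569.
Add log likelihood ratio: ln(1.8462) = 0.61310.
Posterior log-odds = -0.27259, so posterior odds = exp(-0.27259) = 0.76141.

Posterior odds ≈ 0.7614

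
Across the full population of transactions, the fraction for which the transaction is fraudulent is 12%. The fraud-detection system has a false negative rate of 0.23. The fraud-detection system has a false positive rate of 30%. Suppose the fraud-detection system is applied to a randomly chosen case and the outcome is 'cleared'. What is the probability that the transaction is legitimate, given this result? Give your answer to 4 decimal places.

P(¬H | E) ≈ 0.9571

Write H for 'the transaction is fraudulent'. Prior odds H:¬H = 0.12/0.88 = 0.13636. For the 'cleared' outcome, the likelihood ratio is 0.23/0.7 = 0.32857.
Posterior odds = 0.13636 × 0.32857 = 0.044805, so P(H|E) = 0.044805/(1+0.044805) = 0.0429. Then P(¬H|E) = 1 − 0.0429 = 0.9571.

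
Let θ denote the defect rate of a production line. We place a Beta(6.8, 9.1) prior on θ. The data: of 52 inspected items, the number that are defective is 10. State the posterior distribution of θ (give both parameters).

The binomial likelihood is conjugate to the Beta prior: with 10 successes and 42 failures, the posterior is Beta(6.8+10, 9.1+42) = Beta(16.8, 51.1).

Posterior: Beta(16.8, 51.1)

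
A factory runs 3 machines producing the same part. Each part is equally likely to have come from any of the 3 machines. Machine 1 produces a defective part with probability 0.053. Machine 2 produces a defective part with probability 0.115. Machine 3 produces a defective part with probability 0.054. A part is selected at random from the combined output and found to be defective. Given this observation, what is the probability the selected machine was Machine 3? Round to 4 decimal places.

Tabulate prior·likelihood by source: [1] prior 0.333333, lik 0.053, product 0.01767; [2] prior 0.333333, lik 0.115, product 0.03833; [3] prior 0.333333, lik 0.054, product 0.01800.
Normalizing constant = 0.074000; the posterior for Machine 3 is its product over the sum, 0.01800/0.074000 = 0.2432.

Posterior probability ≈ 0.2432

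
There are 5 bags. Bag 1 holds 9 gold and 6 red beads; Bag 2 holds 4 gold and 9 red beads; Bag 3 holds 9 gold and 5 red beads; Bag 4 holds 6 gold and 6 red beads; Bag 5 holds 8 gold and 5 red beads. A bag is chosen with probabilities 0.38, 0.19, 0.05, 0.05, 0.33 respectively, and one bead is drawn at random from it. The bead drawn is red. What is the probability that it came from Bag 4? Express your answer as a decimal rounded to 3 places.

Posterior probability ≈ 0.055

Tabulate prior·likelihood by source: [1] prior 0.38, lik 0.4, product 0.1520; [2] prior 0.19, lik 0.6923, product 0.1315; [3] prior 0.05, lik 0.3571, product 0.01786; [4] prior 0.05, lik 0.5, product 0.02500; [5] prior 0.33, lik 0.3846, product 0.1269.
Normalizing constant = 0.45332; the posterior for Bag 4 is its product over the sum, 0.02500/0.45332 = 0.055.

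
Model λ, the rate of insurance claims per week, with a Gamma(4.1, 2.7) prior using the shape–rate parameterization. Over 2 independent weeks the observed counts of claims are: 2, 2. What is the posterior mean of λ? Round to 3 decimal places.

The Poisson likelihood adds the total count to the shape and the number of exposure periods to the rate. Here ∑xᵢ = 4 and n = 2, so shape 4.1→8.1 and rate 2.7→4.7.
Posterior mean = shape/rate = 8.1/4.7 = 1.723.

Posterior mean ≈ 1.723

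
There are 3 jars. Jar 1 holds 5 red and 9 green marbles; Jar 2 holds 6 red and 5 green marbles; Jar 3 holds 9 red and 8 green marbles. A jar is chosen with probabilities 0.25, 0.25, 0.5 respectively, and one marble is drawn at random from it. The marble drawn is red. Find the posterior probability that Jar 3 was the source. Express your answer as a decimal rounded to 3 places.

P(red|Jar 1) = 0.3571; P(red|Jar 2) = 0.5455; P(red|Jar 3) = 0.5294.
Prior × likelihood for each source: 0.25·0.3571=0.08929, 0.25·0.5455=0.1364, 0.5·0.5294=0.2647. Summing gives P(red) = 0.49036.
P(Jar 3 | red) = 0.2647 / 0.49036 = 0.540.

Posterior probability ≈ 0.540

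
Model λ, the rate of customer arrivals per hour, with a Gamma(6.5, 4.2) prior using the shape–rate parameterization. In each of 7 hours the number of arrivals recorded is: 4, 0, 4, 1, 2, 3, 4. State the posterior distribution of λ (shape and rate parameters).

The Poisson likelihood adds the total count to the shape and the number of exposure periods to the rate. Here ∑xᵢ = 18 and n = 7, so shape 6.5→24.5 and rate 4.2→11.2.

Posterior: Gamma(shape=24.5, rate=11.2)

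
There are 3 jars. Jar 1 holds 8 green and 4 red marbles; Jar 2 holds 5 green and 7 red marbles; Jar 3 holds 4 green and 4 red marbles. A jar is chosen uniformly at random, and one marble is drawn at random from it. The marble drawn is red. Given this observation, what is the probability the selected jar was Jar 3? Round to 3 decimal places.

Posterior probability ≈ 0.353

Tabulate prior·likelihood by source: [1] prior 0.333333, lik 0.3333, product 0.1111; [2] prior 0.333333, lik 0.5833, product 0.1944; [3] prior 0.333333, lik 0.5, product 0.1667.
Normalizing constant = 0.47222; the posterior for Jar 3 is its product over the sum, 0.1667/0.47222 = 0.353.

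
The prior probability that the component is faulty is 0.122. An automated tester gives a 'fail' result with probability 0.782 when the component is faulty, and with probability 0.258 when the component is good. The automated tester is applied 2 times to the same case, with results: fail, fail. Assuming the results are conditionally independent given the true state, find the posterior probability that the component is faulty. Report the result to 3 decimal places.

Let H be the event that the component is faulty; start with P(H) = 0.122. P('fail'|H) = 0.782, P('fail'|¬H) = 0.258.
Update on result 1 ('fail'): P(H) ← 0.782·0.1220 / (0.782·0.1220 + 0.258·0.8780) = 0.095404/0.32193 = 0.2964.
Update on result 2 ('fail'): P(H) ← 0.782·0.2964 / (0.782·0.2964 + 0.258·0.7036) = 0.23175/0.41329 = 0.5607.

Posterior P(H) ≈ 0.561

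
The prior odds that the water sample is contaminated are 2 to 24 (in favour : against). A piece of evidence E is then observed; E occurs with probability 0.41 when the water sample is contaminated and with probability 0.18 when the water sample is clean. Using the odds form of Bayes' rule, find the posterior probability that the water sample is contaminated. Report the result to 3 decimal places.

Posterior probability ≈ 0.160

Prior odds = 2/24 = 0.083333.
Likelihood ratio for E = 0.41/0.18 = 2.2778.
Posterior odds = prior odds × LR = 0.18981.
Posterior probability = odds/(1+odds) = 0.18981/1.1898 = 0.160.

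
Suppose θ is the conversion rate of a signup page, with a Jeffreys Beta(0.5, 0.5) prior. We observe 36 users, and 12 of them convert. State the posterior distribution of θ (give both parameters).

Observing 12 successes and 24 failures updates Beta(0.5, 0.5) by adding the success and failure counts to the two shape parameters: α = 0.5+12 = 12.5, β = 0.5+24 = 24.5.

Posterior: Beta(12.5, 24.5)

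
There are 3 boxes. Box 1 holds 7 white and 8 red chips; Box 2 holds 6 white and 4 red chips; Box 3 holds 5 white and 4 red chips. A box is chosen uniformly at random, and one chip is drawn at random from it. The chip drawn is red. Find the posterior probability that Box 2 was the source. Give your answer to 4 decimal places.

P(red|Box 1) = 0.5333; P(red|Box 2) = 0.4; P(red|Box 3) = 0.4444.
Prior × likelihood for each source: 0.333333·0.5333=0.1778, 0.333333·0.4=0.1333, 0.333333·0.4444=0.1481. Summing gives P(red) = 0.45926.
P(Box 2 | red) = 0.1333 / 0.45926 = 0.2903.

Posterior probability ≈ 0.2903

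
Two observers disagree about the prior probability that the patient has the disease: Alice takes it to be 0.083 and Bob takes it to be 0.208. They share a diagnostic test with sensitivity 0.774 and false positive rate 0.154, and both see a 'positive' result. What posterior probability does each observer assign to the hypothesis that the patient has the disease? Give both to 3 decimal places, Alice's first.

The likelihood ratio for a 'positive' result is 0.774/0.154 = 5.0260.
Alice: prior odds 0.083/0.917 = 0.090513; posterior odds 0.45491; posterior probability 0.313.
Bob: prior odds 0.208/0.792 = 0.26263; posterior odds 1.3200; posterior probability 0.569.

Alice: 0.313; Bob: 0.569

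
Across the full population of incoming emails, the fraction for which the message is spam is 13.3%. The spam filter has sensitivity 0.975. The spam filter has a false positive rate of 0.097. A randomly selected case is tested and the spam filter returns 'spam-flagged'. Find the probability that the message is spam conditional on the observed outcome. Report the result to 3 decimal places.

Write H for 'the message is spam'. Prior odds H:¬H = 0.133/0.867 = 0.15340. For the 'spam-flagged' outcome, the likelihood ratio is 0.975/0.097 = 10.052.
Posterior odds = 0.15340 × 10.052 = 1.5419, so P(H|E) = 1.5419/(1+1.5419) = 0.607.

P(H | E) ≈ 0.607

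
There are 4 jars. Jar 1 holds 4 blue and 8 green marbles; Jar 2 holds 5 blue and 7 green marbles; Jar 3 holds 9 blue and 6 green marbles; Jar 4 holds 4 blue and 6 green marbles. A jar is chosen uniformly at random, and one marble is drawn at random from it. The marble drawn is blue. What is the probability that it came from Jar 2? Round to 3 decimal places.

Posterior probability ≈ 0.238

P(blue|Jar 1) = 0.3333; P(blue|Jar 2) = 0.4167; P(blue|Jar 3) = 0.6; P(blue|Jar 4) = 0.4.
Prior × likelihood for each source: 0.25·0.3333=0.08333, 0.25·0.4167=0.1042, 0.25·0.6=0.1500, 0.25·0.4=0.1000. Summing gives P(blue) = 0.43750.
P(Jar 2 | blue) = 0.1042 / 0.43750 = 0.238.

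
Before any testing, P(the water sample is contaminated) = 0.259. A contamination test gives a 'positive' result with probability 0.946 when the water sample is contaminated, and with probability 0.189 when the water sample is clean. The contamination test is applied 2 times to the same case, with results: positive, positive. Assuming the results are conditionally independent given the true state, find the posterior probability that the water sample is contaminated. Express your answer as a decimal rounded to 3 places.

With H the event that the water sample is contaminated, the joint likelihood of the observed sequence is P(data|H) = 0.946·0.946 = 0.89492 and P(data|¬H) = 0.189·0.189 = 0.035721.
Bayes: P(H|data) = 0.259·0.89492 / (0.259·0.89492 + 0.741·0.035721) = 0.23178/0.25825 = 0.8975.

Posterior P(H) ≈ 0.898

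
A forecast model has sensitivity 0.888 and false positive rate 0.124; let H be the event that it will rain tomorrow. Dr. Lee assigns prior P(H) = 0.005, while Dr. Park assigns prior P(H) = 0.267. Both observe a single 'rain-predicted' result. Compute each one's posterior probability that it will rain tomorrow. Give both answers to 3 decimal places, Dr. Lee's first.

P('+'|H) = 0.888, P('+'|¬H) = 0.124.
Dr. Lee: numerator 0.888·0.005 = 0.0044400; evidence = 0.0044400+0.124·0.995 = 0.12782; posterior = 0.035.
Dr. Park: numerator 0.888·0.267 = 0.23710; evidence = 0.23710+0.124·0.733 = 0.32799; posterior = 0.723.

Dr. Lee: 0.035; Dr. Park: 0.723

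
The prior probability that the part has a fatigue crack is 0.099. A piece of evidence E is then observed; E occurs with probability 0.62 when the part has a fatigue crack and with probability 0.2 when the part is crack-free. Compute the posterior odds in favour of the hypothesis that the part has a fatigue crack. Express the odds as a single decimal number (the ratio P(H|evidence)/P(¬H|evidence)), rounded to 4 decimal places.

Posterior odds ≈ 0.3406

Prior odds = 0.099/(1−0.099) = 0.10988. In log-odds, ln(0.10988) = -2.2084.
Add log likelihood ratio: ln(3.1000) = 1.1314.
Posterior log-odds = -1.0770, so posterior odds = exp(-1.0770) = 0.34062.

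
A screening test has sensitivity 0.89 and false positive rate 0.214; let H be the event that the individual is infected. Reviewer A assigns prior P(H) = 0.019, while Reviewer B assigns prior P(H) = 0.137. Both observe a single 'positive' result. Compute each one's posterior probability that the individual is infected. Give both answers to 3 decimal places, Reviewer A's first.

P('+'|H) = 0.89, P('+'|¬H) = 0.214.
Reviewer A: numerator 0.89·0.019 = 0.016910; evidence = 0.016910+0.214·0.981 = 0.22684; posterior = 0.075.
Reviewer B: numerator 0.89·0.137 = 0.12193; evidence = 0.12193+0.214·0.863 = 0.30661; posterior = 0.398.

Reviewer A: 0.075; Reviewer B: 0.398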